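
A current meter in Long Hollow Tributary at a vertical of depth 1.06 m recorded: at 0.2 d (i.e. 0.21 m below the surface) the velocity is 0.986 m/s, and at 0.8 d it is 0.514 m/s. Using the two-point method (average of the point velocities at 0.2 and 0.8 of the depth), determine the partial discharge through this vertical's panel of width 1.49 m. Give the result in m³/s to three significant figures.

1.18 m³/s

v̄ = (0.986 + 0.514) / 2 = 0.7500 m/s
q = v̄ × d × w = 0.7500 × 1.06 × 1.49 = 1.185 m³/s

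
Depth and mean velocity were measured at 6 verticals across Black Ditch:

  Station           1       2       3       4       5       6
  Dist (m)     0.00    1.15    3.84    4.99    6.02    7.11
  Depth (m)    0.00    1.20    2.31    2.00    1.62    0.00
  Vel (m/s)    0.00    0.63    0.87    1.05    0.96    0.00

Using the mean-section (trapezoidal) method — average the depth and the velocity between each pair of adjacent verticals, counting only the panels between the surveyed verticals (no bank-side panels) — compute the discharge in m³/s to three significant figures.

Panel 1-2: Δb = 1.15 m, d̄ = (0.00+1.20)/2 = 0.6, v̄ = (0.00+0.63)/2 = 0.315 → q = 1.15×0.6×0.315 = 0.2174 m³/s
Panel 2-3: Δb = 2.69 m, d̄ = (1.20+2.31)/2 = 1.755, v̄ = (0.63+0.87)/2 = 0.75 → q = 2.69×1.755×0.75 = 3.541 m³/s
Panel 3-4: Δb = 1.15 m, d̄ = (2.31+2.00)/2 = 2.155, v̄ = (0.87+1.05)/2 = 0.96 → q = 1.15×2.155×0.96 = 2.379 m³/s
Panel 4-5: Δb = 1.03 m, d̄ = (2.00+1.62)/2 = 1.81, v̄ = (1.05+0.96)/2 = 1.005 → q = 1.03×1.81×1.005 = 1.874 m³/s
Panel 5-6: Δb = 1.09 m, d̄ = (1.62+0.00)/2 = 0.81, v̄ = (0.96+0.00)/2 = 0.48 → q = 1.09×0.81×0.48 = 0.4238 m³/s
Q = Σ q = 8.435 m³/s

8.43 m³/s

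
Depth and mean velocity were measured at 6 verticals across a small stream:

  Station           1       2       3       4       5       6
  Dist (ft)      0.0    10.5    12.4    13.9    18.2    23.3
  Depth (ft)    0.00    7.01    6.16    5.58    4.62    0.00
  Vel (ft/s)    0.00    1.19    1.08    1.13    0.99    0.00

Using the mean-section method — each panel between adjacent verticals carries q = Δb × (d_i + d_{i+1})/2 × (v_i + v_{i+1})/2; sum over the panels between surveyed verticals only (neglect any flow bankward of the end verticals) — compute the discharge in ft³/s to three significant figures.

Panel 1-2: Δb = 10.5 ft, d̄ = (0.00+7.01)/2 = 3.505, v̄ = (0.00+1.19)/2 = 0.595 → q = 10.5×3.505×0.595 = 21.90 ft³/s
Panel 2-3: Δb = 1.9 ft, d̄ = (7.01+6.16)/2 = 6.585, v̄ = (1.19+1.08)/2 = 1.135 → q = 1.9×6.585×1.135 = 14.20 ft³/s
Panel 3-4: Δb = 1.5 ft, d̄ = (6.16+5.58)/2 = 5.87, v̄ = (1.08+1.13)/2 = 1.105 → q = 1.5×5.87×1.105 = 9.730 ft³/s
Panel 4-5: Δb = 4.3 ft, d̄ = (5.58+4.62)/2 = 5.1, v̄ = (1.13+0.99)/2 = 1.06 → q = 4.3×5.1×1.06 = 23.25 ft³/s
Panel 5-6: Δb = 5.1 ft, d̄ = (4.62+0.00)/2 = 2.31, v̄ = (0.99+0.00)/2 = 0.495 → q = 5.1×2.31×0.495 = 5.832 ft³/s
Q = Σ q = 74.90 ft³/s

74.9 ft³/s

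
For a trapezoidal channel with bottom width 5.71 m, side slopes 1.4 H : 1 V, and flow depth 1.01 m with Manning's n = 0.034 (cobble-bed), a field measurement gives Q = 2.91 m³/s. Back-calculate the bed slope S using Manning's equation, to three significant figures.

0.000262

A = (b + z·y)·y = (5.71 + 1.4×1.01)×1.01 = 7.195 m²
P = b + 2y√(1+z²) = 5.71 + 2×1.01×√(1+1.4²) = 9.185 m
R = A/P = 7.195/9.185 = 0.7833 m
S = (Q·n / (1·A·R^(2/3)))² = (2.91×0.034 / (1×7.195×0.8498))² = 0.0002619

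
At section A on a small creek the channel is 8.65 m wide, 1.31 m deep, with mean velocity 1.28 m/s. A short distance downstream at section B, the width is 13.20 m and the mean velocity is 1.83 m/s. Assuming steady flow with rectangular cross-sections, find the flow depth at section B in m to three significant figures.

0.600 m

Q = A₁V₁ = (8.65×1.31) × 1.28 = 14.50 m³/s
d₂ = Q/(b₂ V₂) = 14.50/(13.20×1.83) = 0.6004 m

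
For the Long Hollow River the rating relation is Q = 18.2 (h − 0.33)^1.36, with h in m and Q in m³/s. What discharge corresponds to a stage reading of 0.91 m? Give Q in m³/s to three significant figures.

Q = 18.2 × (0.91 − 0.33)^1.36 = 18.2 × 0.58^1.36 = 8.676 m³/s

8.68 m³/s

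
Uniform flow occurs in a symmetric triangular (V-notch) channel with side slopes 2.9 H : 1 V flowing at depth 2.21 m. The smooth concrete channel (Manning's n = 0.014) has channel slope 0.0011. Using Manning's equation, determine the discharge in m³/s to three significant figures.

34.5 m³/s

A = z·y² = 2.9×2.21² = 14.16 m²
P = 2y√(1+z²) = 2×2.21×√(1+2.9²) = 13.56 m
R = A/P = 14.16/13.56 = 1.045 m
Q = (1/n)·A·R^(2/3)·S^(1/2) = (1/0.014) × 14.16 × 1.045^(2/3) × 0.0011^(1/2) = 34.55 m³/s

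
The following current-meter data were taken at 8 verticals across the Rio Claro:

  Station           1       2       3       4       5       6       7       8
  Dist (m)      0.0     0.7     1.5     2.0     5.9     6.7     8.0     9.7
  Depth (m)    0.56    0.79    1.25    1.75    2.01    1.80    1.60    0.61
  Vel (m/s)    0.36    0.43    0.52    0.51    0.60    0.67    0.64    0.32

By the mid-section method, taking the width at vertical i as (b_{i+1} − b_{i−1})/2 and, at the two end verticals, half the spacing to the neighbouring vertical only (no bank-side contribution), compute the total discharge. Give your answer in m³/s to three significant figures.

w_1 = (0.7 − 0.0)/2 = 0.35 m; q_1 = 0.36 × 0.56 × 0.35 = 0.07056 m³/s
w_2 = (1.5 − 0.0)/2 = 0.75 m; q_2 = 0.43 × 0.79 × 0.75 = 0.2548 m³/s
w_3 = (2.0 − 0.7)/2 = 0.65 m; q_3 = 0.52 × 1.25 × 0.65 = 0.4225 m³/s
w_4 = (5.9 − 1.5)/2 = 2.2 m; q_4 = 0.51 × 1.75 × 2.2 = 1.964 m³/s
w_5 = (6.7 − 2.0)/2 = 2.35 m; q_5 = 0.60 × 2.01 × 2.35 = 2.834 m³/s
w_6 = (8.0 − 5.9)/2 = 1.05 m; q_6 = 0.67 × 1.80 × 1.05 = 1.266 m³/s
w_7 = (9.7 − 6.7)/2 = 1.5 m; q_7 = 0.64 × 1.60 × 1.5 = 1.536 m³/s
w_8 = (9.7 − 8.0)/2 = 0.85 m; q_8 = 0.32 × 0.61 × 0.85 = 0.1659 m³/s
Q = Σ qᵢ = 8.514 m³/s

8.51 m³/s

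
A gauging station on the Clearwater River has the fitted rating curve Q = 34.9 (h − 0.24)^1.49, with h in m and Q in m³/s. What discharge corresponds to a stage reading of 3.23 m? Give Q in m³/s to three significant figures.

178 m³/s

Q = 34.9 × (3.23 − 0.24)^1.49 = 34.9 × 2.99^1.49 = 178.5 m³/s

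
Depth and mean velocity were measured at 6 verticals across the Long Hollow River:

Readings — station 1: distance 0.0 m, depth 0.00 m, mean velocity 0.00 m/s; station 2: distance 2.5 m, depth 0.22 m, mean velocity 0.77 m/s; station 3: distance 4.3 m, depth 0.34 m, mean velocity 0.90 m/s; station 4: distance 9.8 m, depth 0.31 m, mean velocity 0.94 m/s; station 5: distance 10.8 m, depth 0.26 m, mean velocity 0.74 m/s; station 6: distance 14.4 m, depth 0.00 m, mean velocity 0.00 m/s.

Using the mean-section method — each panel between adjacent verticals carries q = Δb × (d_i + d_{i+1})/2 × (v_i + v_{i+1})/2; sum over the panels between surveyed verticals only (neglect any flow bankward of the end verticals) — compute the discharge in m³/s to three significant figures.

Panel 1-2: Δb = 2.5 m, d̄ = (0.00+0.22)/2 = 0.11, v̄ = (0.00+0.77)/2 = 0.385 → q = 2.5×0.11×0.385 = 0.1059 m³/s
Panel 2-3: Δb = 1.8 m, d̄ = (0.22+0.34)/2 = 0.28, v̄ = (0.77+0.90)/2 = 0.835 → q = 1.8×0.28×0.835 = 0.4208 m³/s
Panel 3-4: Δb = 5.5 m, d̄ = (0.34+0.31)/2 = 0.325, v̄ = (0.90+0.94)/2 = 0.92 → q = 5.5×0.325×0.92 = 1.645 m³/s
Panel 4-5: Δb = 1 m, d̄ = (0.31+0.26)/2 = 0.285, v̄ = (0.94+0.74)/2 = 0.84 → q = 1×0.285×0.84 = 0.2394 m³/s
Panel 5-6: Δb = 3.6 m, d̄ = (0.26+0.00)/2 = 0.13, v̄ = (0.74+0.00)/2 = 0.37 → q = 3.6×0.13×0.37 = 0.1732 m³/s
Q = Σ q = 2.584 m³/s

2.58 m³/s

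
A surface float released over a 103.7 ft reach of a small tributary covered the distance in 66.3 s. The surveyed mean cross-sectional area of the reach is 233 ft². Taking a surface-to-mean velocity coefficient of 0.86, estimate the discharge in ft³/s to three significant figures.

313 ft³/s

v_surface = L / t̄ = 103.7 / 66.3 = 1.564 ft/s
v_mean = 0.86 × 1.564 = 1.345 ft/s
Q = A × v_mean = 233 × 1.345 = 313.4 ft³/s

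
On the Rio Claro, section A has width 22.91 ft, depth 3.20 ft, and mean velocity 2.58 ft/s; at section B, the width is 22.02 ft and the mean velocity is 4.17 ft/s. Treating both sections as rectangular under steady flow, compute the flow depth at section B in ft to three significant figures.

Q = A₁V₁ = (22.91×3.20) × 2.58 = 189.1 ft³/s
d₂ = Q/(b₂ V₂) = 189.1/(22.02×4.17) = 2.060 ft

2.06 ft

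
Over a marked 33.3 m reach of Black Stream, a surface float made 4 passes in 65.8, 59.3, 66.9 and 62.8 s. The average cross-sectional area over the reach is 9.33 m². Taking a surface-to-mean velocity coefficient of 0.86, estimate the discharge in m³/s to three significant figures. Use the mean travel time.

4.19 m³/s

t̄ = (65.8 + 59.3 + 66.9 + 62.8) / 4 = 63.7 s
v_surface = L / t̄ = 33.3 / 63.7 = 0.5228 m/s
v_mean = 0.86 × 0.5228 = 0.4496 m/s
Q = A × v_mean = 9.33 × 0.4496 = 4.195 m³/s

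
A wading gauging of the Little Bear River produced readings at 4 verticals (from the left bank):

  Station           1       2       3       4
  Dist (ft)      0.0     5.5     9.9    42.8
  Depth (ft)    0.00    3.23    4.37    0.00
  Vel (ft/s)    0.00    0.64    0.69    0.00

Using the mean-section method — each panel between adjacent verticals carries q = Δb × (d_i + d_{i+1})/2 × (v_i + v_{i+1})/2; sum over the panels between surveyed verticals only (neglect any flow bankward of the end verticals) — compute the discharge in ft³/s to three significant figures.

Panel 1-2: Δb = 5.5 ft, d̄ = (0.00+3.23)/2 = 1.615, v̄ = (0.00+0.64)/2 = 0.32 → q = 5.5×1.615×0.32 = 2.842 ft³/s
Panel 2-3: Δb = 4.4 ft, d̄ = (3.23+4.37)/2 = 3.8, v̄ = (0.64+0.69)/2 = 0.665 → q = 4.4×3.8×0.665 = 11.12 ft³/s
Panel 3-4: Δb = 32.9 ft, d̄ = (4.37+0.00)/2 = 2.185, v̄ = (0.69+0.00)/2 = 0.345 → q = 32.9×2.185×0.345 = 24.80 ft³/s
Q = Σ q = 38.76 ft³/s

38.8 ft³/s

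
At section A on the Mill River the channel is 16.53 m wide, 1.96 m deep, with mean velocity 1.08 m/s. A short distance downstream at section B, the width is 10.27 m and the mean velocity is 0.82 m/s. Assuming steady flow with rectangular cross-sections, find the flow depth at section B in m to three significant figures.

Q = A₁V₁ = (16.53×1.96) × 1.08 = 34.99 m³/s
d₂ = Q/(b₂ V₂) = 34.99/(10.27×0.82) = 4.155 m

4.15 m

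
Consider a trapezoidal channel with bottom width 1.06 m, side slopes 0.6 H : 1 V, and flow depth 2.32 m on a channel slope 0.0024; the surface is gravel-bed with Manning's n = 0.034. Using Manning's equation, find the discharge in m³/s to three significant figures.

7.52 m³/s

A = (b + z·y)·y = (1.06 + 0.6×2.32)×2.32 = 5.689 m²
P = b + 2y√(1+z²) = 1.06 + 2×2.32×√(1+0.6²) = 6.471 m
R = A/P = 5.689/6.471 = 0.8791 m
Q = (1/n)·A·R^(2/3)·S^(1/2) = (1/0.034) × 5.689 × 0.8791^(2/3) × 0.0024^(1/2) = 7.522 m³/s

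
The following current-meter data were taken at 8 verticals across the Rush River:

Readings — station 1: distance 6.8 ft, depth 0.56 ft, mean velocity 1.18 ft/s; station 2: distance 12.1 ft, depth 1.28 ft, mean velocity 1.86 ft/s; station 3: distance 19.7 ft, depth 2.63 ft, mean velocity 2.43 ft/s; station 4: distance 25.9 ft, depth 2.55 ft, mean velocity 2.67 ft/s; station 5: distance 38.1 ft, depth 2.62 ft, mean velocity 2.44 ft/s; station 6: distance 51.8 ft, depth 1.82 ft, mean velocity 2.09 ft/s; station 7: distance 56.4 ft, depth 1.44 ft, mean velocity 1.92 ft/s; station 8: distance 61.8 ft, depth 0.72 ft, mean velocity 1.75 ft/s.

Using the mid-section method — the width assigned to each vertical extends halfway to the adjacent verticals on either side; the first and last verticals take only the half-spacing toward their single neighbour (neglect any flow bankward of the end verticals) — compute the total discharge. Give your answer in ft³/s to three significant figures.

259 ft³/s

w_1 = (12.1 − 6.8)/2 = 2.65 ft; q_1 = 1.18 × 0.56 × 2.65 = 1.751 ft³/s
w_2 = (19.7 − 6.8)/2 = 6.45 ft; q_2 = 1.86 × 1.28 × 6.45 = 15.36 ft³/s
w_3 = (25.9 − 12.1)/2 = 6.9 ft; q_3 = 2.43 × 2.63 × 6.9 = 44.10 ft³/s
w_4 = (38.1 − 19.7)/2 = 9.2 ft; q_4 = 2.67 × 2.55 × 9.2 = 62.64 ft³/s
w_5 = (51.8 − 25.9)/2 = 12.95 ft; q_5 = 2.44 × 2.62 × 12.95 = 82.79 ft³/s
w_6 = (56.4 − 38.1)/2 = 9.15 ft; q_6 = 2.09 × 1.82 × 9.15 = 34.80 ft³/s
w_7 = (61.8 − 51.8)/2 = 5 ft; q_7 = 1.92 × 1.44 × 5 = 13.82 ft³/s
w_8 = (61.8 − 56.4)/2 = 2.7 ft; q_8 = 1.75 × 0.72 × 2.7 = 3.402 ft³/s
Q = Σ qᵢ = 258.7 ft³/s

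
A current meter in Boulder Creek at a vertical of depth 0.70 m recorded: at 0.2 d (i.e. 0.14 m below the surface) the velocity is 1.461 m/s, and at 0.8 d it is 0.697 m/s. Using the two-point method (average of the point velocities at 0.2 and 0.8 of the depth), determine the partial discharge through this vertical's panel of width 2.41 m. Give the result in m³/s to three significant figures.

1.82 m³/s

v̄ = (1.461 + 0.697) / 2 = 1.079 m/s
q = v̄ × d × w = 1.079 × 0.70 × 2.41 = 1.820 m³/s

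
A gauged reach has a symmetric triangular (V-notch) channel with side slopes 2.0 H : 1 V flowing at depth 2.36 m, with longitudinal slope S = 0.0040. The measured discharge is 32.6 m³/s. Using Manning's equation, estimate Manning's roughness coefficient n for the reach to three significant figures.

0.0224

A = z·y² = 2.0×2.36² = 11.14 m²
P = 2y√(1+z²) = 2×2.36×√(1+2.0²) = 10.55 m
R = A/P = 11.14/10.55 = 1.055 m
n = (1/Q)·A·R^(2/3)·S^(1/2) = (1/32.6) × 11.14 × 1.037 × 0.06325 = 0.02240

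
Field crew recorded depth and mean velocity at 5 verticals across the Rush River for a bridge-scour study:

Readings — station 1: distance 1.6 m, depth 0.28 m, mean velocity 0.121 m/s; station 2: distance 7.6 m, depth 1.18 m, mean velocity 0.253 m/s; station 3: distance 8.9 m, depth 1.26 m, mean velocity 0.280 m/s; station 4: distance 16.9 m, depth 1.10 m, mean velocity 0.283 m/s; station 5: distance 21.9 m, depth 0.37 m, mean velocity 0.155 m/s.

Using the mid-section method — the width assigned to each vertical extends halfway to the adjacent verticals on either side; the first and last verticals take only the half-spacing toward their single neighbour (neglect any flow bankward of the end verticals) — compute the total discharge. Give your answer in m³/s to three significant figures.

5.00 m³/s

w_1 = (7.6 − 1.6)/2 = 3 m; q_1 = 0.121 × 0.28 × 3 = 0.1016 m³/s
w_2 = (8.9 − 1.6)/2 = 3.65 m; q_2 = 0.253 × 1.18 × 3.65 = 1.090 m³/s
w_3 = (16.9 − 7.6)/2 = 4.65 m; q_3 = 0.280 × 1.26 × 4.65 = 1.641 m³/s
w_4 = (21.9 − 8.9)/2 = 6.5 m; q_4 = 0.283 × 1.10 × 6.5 = 2.023 m³/s
w_5 = (21.9 − 16.9)/2 = 2.5 m; q_5 = 0.155 × 0.37 × 2.5 = 0.1434 m³/s
Q = Σ qᵢ = 4.999 m³/s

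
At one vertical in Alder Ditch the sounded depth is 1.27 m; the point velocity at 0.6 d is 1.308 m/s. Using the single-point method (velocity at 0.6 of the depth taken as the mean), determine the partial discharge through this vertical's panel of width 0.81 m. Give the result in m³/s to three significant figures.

1.35 m³/s

v̄ = v₀.₆ = 1.308 m/s
q = v̄ × d × w = 1.308 × 1.27 × 0.81 = 1.346 m³/s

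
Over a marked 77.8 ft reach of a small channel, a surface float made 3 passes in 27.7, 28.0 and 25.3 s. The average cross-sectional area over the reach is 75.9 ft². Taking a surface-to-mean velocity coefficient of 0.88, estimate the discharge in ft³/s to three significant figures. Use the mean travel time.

192 ft³/s

t̄ = (27.7 + 28.0 + 25.3) / 3 = 27 s
v_surface = L / t̄ = 77.8 / 27 = 2.881 ft/s
v_mean = 0.88 × 2.881 = 2.536 ft/s
Q = A × v_mean = 75.9 × 2.536 = 192.5 ft³/s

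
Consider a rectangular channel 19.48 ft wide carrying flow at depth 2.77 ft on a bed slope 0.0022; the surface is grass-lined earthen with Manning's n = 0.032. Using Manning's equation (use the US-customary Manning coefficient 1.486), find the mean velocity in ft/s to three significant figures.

3.64 ft/s

A = b·y = 19.48 × 2.77 = 53.96 ft²
P = b + 2y = 19.48 + 2×2.77 = 25.02 ft
R = A/P = 53.96/25.02 = 2.157 ft
Q = (1.486/n)·A·R^(2/3)·S^(1/2) = (1.486/0.032) × 53.96 × 2.157^(2/3) × 0.0022^(1/2) = 196.2 ft³/s
V = Q/A = 196.2/53.96 = 3.636 ft/s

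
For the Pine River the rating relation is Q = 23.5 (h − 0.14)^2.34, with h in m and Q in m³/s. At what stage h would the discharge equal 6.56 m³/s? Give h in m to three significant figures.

h − h₀ = (Q/C)^(1/b) = (6.56/23.5)^(1/2.34) = 0.5797 m
h = 0.14 + 0.5797 = 0.7197 m

0.720 m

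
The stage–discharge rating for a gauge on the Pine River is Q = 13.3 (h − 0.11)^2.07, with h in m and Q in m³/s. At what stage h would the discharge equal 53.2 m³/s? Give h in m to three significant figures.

h − h₀ = (Q/C)^(1/b) = (53.2/13.3)^(1/2.07) = 1.954 m
h = 0.11 + 1.954 = 2.064 m

2.06 m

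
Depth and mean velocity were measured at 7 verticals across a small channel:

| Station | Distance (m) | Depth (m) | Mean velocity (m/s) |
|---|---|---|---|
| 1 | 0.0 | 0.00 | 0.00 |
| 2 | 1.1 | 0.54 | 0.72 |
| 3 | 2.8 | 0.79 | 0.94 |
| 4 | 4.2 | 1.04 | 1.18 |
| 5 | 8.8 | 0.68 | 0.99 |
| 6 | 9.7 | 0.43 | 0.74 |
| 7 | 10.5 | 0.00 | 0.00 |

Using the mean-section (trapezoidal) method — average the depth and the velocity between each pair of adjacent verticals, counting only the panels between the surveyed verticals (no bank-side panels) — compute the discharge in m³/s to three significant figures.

Panel 1-2: Δb = 1.1 m, d̄ = (0.00+0.54)/2 = 0.27, v̄ = (0.00+0.72)/2 = 0.36 → q = 1.1×0.27×0.36 = 0.1069 m³/s
Panel 2-3: Δb = 1.7 m, d̄ = (0.54+0.79)/2 = 0.665, v̄ = (0.72+0.94)/2 = 0.83 → q = 1.7×0.665×0.83 = 0.9383 m³/s
Panel 3-4: Δb = 1.4 m, d̄ = (0.79+1.04)/2 = 0.915, v̄ = (0.94+1.18)/2 = 1.06 → q = 1.4×0.915×1.06 = 1.358 m³/s
Panel 4-5: Δb = 4.6 m, d̄ = (1.04+0.68)/2 = 0.86, v̄ = (1.18+0.99)/2 = 1.085 → q = 4.6×0.86×1.085 = 4.292 m³/s
Panel 5-6: Δb = 0.9 m, d̄ = (0.68+0.43)/2 = 0.555, v̄ = (0.99+0.74)/2 = 0.865 → q = 0.9×0.555×0.865 = 0.4321 m³/s
Panel 6-7: Δb = 0.8 m, d̄ = (0.43+0.00)/2 = 0.215, v̄ = (0.74+0.00)/2 = 0.37 → q = 0.8×0.215×0.37 = 0.06364 m³/s
Q = Σ q = 7.191 m³/s

7.19 m³/s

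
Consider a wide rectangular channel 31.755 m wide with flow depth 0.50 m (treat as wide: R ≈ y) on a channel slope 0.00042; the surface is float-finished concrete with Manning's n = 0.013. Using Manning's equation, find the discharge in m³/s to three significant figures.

A = b·y = 31.755 × 0.50 = 15.88 m²
Wide channel: R ≈ y = 0.50 m
Q = (1/n)·A·R^(2/3)·S^(1/2) = (1/0.013) × 15.88 × 0.5000^(2/3) × 0.00042^(1/2) = 15.77 m³/s

15.8 m³/s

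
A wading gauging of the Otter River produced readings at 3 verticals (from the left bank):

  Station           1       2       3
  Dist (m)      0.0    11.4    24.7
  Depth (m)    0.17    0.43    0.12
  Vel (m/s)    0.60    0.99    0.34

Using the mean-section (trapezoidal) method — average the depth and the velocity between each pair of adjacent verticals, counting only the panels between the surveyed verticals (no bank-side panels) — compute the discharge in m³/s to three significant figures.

5.15 m³/s

Panel 1-2: Δb = 11.4 m, d̄ = (0.17+0.43)/2 = 0.3, v̄ = (0.60+0.99)/2 = 0.795 → q = 11.4×0.3×0.795 = 2.719 m³/s
Panel 2-3: Δb = 13.3 m, d̄ = (0.43+0.12)/2 = 0.275, v̄ = (0.99+0.34)/2 = 0.665 → q = 13.3×0.275×0.665 = 2.432 m³/s
Q = Σ q = 5.151 m³/s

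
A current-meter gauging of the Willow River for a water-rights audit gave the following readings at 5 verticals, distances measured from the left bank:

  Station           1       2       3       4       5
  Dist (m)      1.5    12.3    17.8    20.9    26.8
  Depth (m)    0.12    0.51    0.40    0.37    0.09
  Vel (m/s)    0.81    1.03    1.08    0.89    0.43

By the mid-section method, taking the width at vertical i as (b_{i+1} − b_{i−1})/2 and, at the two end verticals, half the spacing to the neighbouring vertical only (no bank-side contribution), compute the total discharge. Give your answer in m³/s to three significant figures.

w_1 = (12.3 − 1.5)/2 = 5.4 m; q_1 = 0.81 × 0.12 × 5.4 = 0.5249 m³/s
w_2 = (17.8 − 1.5)/2 = 8.15 m; q_2 = 1.03 × 0.51 × 8.15 = 4.281 m³/s
w_3 = (20.9 − 12.3)/2 = 4.3 m; q_3 = 1.08 × 0.40 × 4.3 = 1.858 m³/s
w_4 = (26.8 − 17.8)/2 = 4.5 m; q_4 = 0.89 × 0.37 × 4.5 = 1.482 m³/s
w_5 = (26.8 − 20.9)/2 = 2.95 m; q_5 = 0.43 × 0.09 × 2.95 = 0.1142 m³/s
Q = Σ qᵢ = 8.260 m³/s

8.26 m³/s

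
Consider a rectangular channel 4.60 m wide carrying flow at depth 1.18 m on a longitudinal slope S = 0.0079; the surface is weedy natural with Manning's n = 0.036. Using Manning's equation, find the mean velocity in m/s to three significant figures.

A = b·y = 4.60 × 1.18 = 5.428 m²
P = b + 2y = 4.60 + 2×1.18 = 6.960 m
R = A/P = 5.428/6.960 = 0.7799 m
Q = (1/n)·A·R^(2/3)·S^(1/2) = (1/0.036) × 5.428 × 0.7799^(2/3) × 0.0079^(1/2) = 11.35 m³/s
V = Q/A = 11.35/5.428 = 2.092 m/s

2.09 m/s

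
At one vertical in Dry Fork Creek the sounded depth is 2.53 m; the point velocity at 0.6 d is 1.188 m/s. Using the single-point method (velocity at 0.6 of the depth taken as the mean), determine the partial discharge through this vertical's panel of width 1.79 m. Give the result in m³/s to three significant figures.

5.38 m³/s

v̄ = v₀.₆ = 1.188 m/s
q = v̄ × d × w = 1.188 × 2.53 × 1.79 = 5.380 m³/s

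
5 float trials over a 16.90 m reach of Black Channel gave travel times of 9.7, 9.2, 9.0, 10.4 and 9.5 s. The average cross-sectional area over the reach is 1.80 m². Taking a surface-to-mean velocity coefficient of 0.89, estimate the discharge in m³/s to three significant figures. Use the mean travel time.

2.83 m³/s

t̄ = (9.7 + 9.2 + 9.0 + 10.4 + 9.5) / 5 = 9.56 s
v_surface = L / t̄ = 16.90 / 9.56 = 1.768 m/s
v_mean = 0.89 × 1.768 = 1.573 m/s
Q = A × v_mean = 1.80 × 1.573 = 2.832 m³/s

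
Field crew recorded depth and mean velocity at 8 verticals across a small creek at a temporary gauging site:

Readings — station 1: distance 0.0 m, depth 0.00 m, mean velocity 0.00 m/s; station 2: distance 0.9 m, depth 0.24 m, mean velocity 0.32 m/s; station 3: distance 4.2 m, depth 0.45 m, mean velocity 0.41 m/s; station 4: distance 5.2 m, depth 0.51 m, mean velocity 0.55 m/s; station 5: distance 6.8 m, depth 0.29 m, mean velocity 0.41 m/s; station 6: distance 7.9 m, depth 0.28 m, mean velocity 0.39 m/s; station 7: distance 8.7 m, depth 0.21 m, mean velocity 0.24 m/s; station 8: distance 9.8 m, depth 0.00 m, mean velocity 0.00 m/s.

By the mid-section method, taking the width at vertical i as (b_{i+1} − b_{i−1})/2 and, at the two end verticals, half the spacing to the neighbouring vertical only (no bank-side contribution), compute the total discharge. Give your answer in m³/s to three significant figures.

1.23 m³/s

w_2 = (4.2 − 0.0)/2 = 2.1 m; q_2 = 0.32 × 0.24 × 2.1 = 0.1613 m³/s
w_3 = (5.2 − 0.9)/2 = 2.15 m; q_3 = 0.41 × 0.45 × 2.15 = 0.3967 m³/s
w_4 = (6.8 − 4.2)/2 = 1.3 m; q_4 = 0.55 × 0.51 × 1.3 = 0.3647 m³/s
w_5 = (7.9 − 5.2)/2 = 1.35 m; q_5 = 0.41 × 0.29 × 1.35 = 0.1605 m³/s
w_6 = (8.7 − 6.8)/2 = 0.95 m; q_6 = 0.39 × 0.28 × 0.95 = 0.1037 m³/s
w_7 = (9.8 − 7.9)/2 = 0.95 m; q_7 = 0.24 × 0.21 × 0.95 = 0.04788 m³/s
Stations 1, 8 contribute zero (depth or velocity is 0).
Q = Σ qᵢ = 1.235 m³/s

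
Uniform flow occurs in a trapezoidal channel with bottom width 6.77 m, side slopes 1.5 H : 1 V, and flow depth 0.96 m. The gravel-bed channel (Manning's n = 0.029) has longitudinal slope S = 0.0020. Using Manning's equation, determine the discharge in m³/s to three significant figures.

A = (b + z·y)·y = (6.77 + 1.5×0.96)×0.96 = 7.882 m²
P = b + 2y√(1+z²) = 6.77 + 2×0.96×√(1+1.5²) = 10.23 m
R = A/P = 7.882/10.23 = 0.7703 m
Q = (1/n)·A·R^(2/3)·S^(1/2) = (1/0.029) × 7.882 × 0.7703^(2/3) × 0.0020^(1/2) = 10.21 m³/s

10.2 m³/s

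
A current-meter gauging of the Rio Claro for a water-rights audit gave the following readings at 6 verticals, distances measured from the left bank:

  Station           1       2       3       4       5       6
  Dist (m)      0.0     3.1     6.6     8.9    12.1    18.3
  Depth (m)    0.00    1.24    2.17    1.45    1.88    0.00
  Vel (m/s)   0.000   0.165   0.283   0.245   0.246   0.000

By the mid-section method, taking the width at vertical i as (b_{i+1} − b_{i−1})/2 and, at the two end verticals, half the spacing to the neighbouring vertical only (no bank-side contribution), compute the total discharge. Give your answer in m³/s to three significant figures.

w_2 = (6.6 − 0.0)/2 = 3.3 m; q_2 = 0.165 × 1.24 × 3.3 = 0.6752 m³/s
w_3 = (8.9 − 3.1)/2 = 2.9 m; q_3 = 0.283 × 2.17 × 2.9 = 1.781 m³/s
w_4 = (12.1 − 6.6)/2 = 2.75 m; q_4 = 0.245 × 1.45 × 2.75 = 0.9769 m³/s
w_5 = (18.3 − 8.9)/2 = 4.7 m; q_5 = 0.246 × 1.88 × 4.7 = 2.174 m³/s
Stations 1, 6 contribute zero (depth or velocity is 0).
Q = Σ qᵢ = 5.607 m³/s

5.61 m³/s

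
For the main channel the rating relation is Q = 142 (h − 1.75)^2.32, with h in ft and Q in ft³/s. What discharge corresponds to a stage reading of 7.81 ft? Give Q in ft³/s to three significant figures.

Q = 142 × (7.81 − 1.75)^2.32 = 142 × 6.06^2.32 = 9282 ft³/s

9280 ft³/s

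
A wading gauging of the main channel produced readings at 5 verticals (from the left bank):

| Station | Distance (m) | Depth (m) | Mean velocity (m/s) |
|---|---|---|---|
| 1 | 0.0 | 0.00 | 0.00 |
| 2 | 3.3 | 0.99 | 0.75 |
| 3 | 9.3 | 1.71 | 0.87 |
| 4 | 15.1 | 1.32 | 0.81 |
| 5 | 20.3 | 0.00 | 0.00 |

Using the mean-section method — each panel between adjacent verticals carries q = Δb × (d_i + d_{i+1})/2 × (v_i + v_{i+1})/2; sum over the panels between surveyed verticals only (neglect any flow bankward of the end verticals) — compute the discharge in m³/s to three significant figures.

15.9 m³/s

Panel 1-2: Δb = 3.3 m, d̄ = (0.00+0.99)/2 = 0.495, v̄ = (0.00+0.75)/2 = 0.375 → q = 3.3×0.495×0.375 = 0.6126 m³/s
Panel 2-3: Δb = 6 m, d̄ = (0.99+1.71)/2 = 1.35, v̄ = (0.75+0.87)/2 = 0.81 → q = 6×1.35×0.81 = 6.561 m³/s
Panel 3-4: Δb = 5.8 m, d̄ = (1.71+1.32)/2 = 1.515, v̄ = (0.87+0.81)/2 = 0.84 → q = 5.8×1.515×0.84 = 7.381 m³/s
Panel 4-5: Δb = 5.2 m, d̄ = (1.32+0.00)/2 = 0.66, v̄ = (0.81+0.00)/2 = 0.405 → q = 5.2×0.66×0.405 = 1.390 m³/s
Q = Σ q = 15.94 m³/s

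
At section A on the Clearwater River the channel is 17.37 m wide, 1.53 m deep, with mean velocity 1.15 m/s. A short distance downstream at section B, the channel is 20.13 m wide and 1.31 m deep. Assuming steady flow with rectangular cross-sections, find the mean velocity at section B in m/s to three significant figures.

1.16 m/s

Q = A₁V₁ = (17.37×1.53) × 1.15 = 30.56 m³/s
A₂ = 20.13 × 1.31 = 26.37 m²
V₂ = Q/A₂ = 30.56/26.37 = 1.159 m/s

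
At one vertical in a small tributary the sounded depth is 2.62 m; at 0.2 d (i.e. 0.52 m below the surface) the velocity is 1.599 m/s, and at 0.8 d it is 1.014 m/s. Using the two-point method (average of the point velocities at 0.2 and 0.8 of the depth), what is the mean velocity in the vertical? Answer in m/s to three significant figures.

1.31 m/s

v̄ = (1.599 + 1.014) / 2 = 1.307 m/s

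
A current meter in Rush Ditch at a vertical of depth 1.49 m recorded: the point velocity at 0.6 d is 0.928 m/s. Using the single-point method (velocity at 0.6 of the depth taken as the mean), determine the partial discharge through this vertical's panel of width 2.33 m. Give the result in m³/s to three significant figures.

v̄ = v₀.₆ = 0.928 m/s
q = v̄ × d × w = 0.9280 × 1.49 × 2.33 = 3.222 m³/s

3.22 m³/s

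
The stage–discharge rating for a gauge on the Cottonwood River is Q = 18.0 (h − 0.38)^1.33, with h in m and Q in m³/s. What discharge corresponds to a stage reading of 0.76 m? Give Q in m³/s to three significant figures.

Q = 18.0 × (0.76 − 0.38)^1.33 = 18.0 × 0.38^1.33 = 4.970 m³/s

4.97 m³/s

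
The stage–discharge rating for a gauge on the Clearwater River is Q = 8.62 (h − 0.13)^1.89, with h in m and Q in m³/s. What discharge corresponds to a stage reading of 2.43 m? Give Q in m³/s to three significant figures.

Q = 8.62 × (2.43 − 0.13)^1.89 = 8.62 × 2.3^1.89 = 41.61 m³/s

41.6 m³/s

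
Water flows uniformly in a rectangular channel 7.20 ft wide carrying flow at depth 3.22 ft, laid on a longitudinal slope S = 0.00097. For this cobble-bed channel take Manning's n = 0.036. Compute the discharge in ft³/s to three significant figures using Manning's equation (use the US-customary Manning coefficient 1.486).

A = b·y = 7.20 × 3.22 = 23.18 ft²
P = b + 2y = 7.20 + 2×3.22 = 13.64 ft
R = A/P = 23.18/13.64 = 1.700 ft
Q = (1.486/n)·A·R^(2/3)·S^(1/2) = (1.486/0.036) × 23.18 × 1.700^(2/3) × 0.00097^(1/2) = 42.45 ft³/s

42.4 ft³/s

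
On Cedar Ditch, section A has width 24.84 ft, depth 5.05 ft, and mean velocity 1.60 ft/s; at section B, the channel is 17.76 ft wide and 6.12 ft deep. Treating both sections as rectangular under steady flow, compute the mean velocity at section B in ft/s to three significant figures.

Q = A₁V₁ = (24.84×5.05) × 1.60 = 200.7 ft³/s
A₂ = 17.76 × 6.12 = 108.7 ft²
V₂ = Q/A₂ = 200.7/108.7 = 1.847 ft/s

1.85 ft/s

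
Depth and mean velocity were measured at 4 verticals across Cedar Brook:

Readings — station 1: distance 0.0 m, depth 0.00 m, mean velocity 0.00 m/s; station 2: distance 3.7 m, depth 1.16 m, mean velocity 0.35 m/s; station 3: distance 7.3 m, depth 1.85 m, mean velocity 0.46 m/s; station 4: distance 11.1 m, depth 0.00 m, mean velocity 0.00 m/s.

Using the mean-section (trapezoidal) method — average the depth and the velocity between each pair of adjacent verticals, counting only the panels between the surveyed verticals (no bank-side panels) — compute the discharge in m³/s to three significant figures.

Panel 1-2: Δb = 3.7 m, d̄ = (0.00+1.16)/2 = 0.58, v̄ = (0.00+0.35)/2 = 0.175 → q = 3.7×0.58×0.175 = 0.3756 m³/s
Panel 2-3: Δb = 3.6 m, d̄ = (1.16+1.85)/2 = 1.505, v̄ = (0.35+0.46)/2 = 0.405 → q = 3.6×1.505×0.405 = 2.194 m³/s
Panel 3-4: Δb = 3.8 m, d̄ = (1.85+0.00)/2 = 0.925, v̄ = (0.46+0.00)/2 = 0.23 → q = 3.8×0.925×0.23 = 0.8085 m³/s
Q = Σ q = 3.378 m³/s

3.38 m³/s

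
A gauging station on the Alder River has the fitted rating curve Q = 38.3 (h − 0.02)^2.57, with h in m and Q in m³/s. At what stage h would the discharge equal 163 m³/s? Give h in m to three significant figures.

1.78 m

h − h₀ = (Q/C)^(1/b) = (163/38.3)^(1/2.57) = 1.757 m
h = 0.02 + 1.757 = 1.777 m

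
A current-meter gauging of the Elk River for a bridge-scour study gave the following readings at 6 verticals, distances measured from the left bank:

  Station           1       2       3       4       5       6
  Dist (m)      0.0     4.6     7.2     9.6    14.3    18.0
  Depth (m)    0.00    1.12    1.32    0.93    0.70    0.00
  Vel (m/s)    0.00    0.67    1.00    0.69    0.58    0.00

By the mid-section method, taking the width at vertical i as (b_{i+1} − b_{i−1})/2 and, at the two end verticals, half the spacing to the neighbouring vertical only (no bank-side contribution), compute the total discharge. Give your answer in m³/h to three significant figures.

w_2 = (7.2 − 0.0)/2 = 3.6 m; q_2 = 0.67 × 1.12 × 3.6 = 2.701 m³/s
w_3 = (9.6 − 4.6)/2 = 2.5 m; q_3 = 1.00 × 1.32 × 2.5 = 3.300 m³/s
w_4 = (14.3 − 7.2)/2 = 3.55 m; q_4 = 0.69 × 0.93 × 3.55 = 2.278 m³/s
w_5 = (18.0 − 9.6)/2 = 4.2 m; q_5 = 0.58 × 0.70 × 4.2 = 1.705 m³/s
Stations 1, 6 contribute zero (depth or velocity is 0).
Q = Σ qᵢ = 9.985 m³/s
= 9.985 × 3600 = 35940 m³/h

35900 m³/h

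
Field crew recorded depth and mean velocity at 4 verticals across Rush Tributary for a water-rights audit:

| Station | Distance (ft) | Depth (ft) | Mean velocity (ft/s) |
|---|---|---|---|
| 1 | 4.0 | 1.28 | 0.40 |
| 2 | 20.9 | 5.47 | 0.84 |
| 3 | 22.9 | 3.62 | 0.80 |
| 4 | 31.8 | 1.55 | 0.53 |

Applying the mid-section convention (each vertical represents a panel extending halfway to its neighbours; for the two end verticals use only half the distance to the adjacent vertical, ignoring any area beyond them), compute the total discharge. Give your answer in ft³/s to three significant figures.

67.2 ft³/s

w_1 = (20.9 − 4.0)/2 = 8.45 ft; q_1 = 0.40 × 1.28 × 8.45 = 4.326 ft³/s
w_2 = (22.9 − 4.0)/2 = 9.45 ft; q_2 = 0.84 × 5.47 × 9.45 = 43.42 ft³/s
w_3 = (31.8 − 20.9)/2 = 5.45 ft; q_3 = 0.80 × 3.62 × 5.45 = 15.78 ft³/s
w_4 = (31.8 − 22.9)/2 = 4.45 ft; q_4 = 0.53 × 1.55 × 4.45 = 3.656 ft³/s
Q = Σ qᵢ = 67.19 ft³/s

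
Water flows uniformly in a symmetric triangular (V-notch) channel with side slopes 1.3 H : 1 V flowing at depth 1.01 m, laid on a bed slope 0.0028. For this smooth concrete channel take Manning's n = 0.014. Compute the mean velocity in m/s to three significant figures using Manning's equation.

2.05 m/s

A = z·y² = 1.3×1.01² = 1.326 m²
P = 2y√(1+z²) = 2×1.01×√(1+1.3²) = 3.313 m
R = A/P = 1.326/3.313 = 0.4003 m
Q = (1/n)·A·R^(2/3)·S^(1/2) = (1/0.014) × 1.326 × 0.4003^(2/3) × 0.0028^(1/2) = 2.722 m³/s
V = Q/A = 2.722/1.326 = 2.053 m/s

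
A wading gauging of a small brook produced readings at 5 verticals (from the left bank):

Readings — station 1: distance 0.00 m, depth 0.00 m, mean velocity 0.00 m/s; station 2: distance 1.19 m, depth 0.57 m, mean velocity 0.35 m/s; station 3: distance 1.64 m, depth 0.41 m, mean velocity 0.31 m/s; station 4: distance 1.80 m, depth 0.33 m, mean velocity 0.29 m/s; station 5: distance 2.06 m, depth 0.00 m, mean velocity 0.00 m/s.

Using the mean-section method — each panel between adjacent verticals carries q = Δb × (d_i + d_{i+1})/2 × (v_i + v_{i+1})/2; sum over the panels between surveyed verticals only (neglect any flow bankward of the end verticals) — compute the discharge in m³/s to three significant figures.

0.156 m³/s

Panel 1-2: Δb = 1.19 m, d̄ = (0.00+0.57)/2 = 0.285, v̄ = (0.00+0.35)/2 = 0.175 → q = 1.19×0.285×0.175 = 0.05935 m³/s
Panel 2-3: Δb = 0.45 m, d̄ = (0.57+0.41)/2 = 0.49, v̄ = (0.35+0.31)/2 = 0.33 → q = 0.45×0.49×0.33 = 0.07277 m³/s
Panel 3-4: Δb = 0.16 m, d̄ = (0.41+0.33)/2 = 0.37, v̄ = (0.31+0.29)/2 = 0.3 → q = 0.16×0.37×0.3 = 0.01776 m³/s
Panel 4-5: Δb = 0.26 m, d̄ = (0.33+0.00)/2 = 0.165, v̄ = (0.29+0.00)/2 = 0.145 → q = 0.26×0.165×0.145 = 0.006221 m³/s
Q = Σ q = 0.1561 m³/s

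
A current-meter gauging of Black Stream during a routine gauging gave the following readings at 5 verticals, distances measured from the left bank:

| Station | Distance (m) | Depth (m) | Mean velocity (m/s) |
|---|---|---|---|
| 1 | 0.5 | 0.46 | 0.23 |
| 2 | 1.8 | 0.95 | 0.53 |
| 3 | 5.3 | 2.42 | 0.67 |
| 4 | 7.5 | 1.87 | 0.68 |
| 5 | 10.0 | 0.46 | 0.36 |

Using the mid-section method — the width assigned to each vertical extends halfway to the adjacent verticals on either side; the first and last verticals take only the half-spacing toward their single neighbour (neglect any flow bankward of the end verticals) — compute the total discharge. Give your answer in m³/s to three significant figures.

w_1 = (1.8 − 0.5)/2 = 0.65 m; q_1 = 0.23 × 0.46 × 0.65 = 0.06877 m³/s
w_2 = (5.3 − 0.5)/2 = 2.4 m; q_2 = 0.53 × 0.95 × 2.4 = 1.208 m³/s
w_3 = (7.5 − 1.8)/2 = 2.85 m; q_3 = 0.67 × 2.42 × 2.85 = 4.621 m³/s
w_4 = (10.0 − 5.3)/2 = 2.35 m; q_4 = 0.68 × 1.87 × 2.35 = 2.988 m³/s
w_5 = (10.0 − 7.5)/2 = 1.25 m; q_5 = 0.36 × 0.46 × 1.25 = 0.2070 m³/s
Q = Σ qᵢ = 9.093 m³/s

9.09 m³/s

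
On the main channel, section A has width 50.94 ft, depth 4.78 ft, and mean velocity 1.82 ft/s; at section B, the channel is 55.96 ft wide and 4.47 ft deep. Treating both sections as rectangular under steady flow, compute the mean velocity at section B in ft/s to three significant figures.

Q = A₁V₁ = (50.94×4.78) × 1.82 = 443.2 ft³/s
A₂ = 55.96 × 4.47 = 250.1 ft²
V₂ = Q/A₂ = 443.2/250.1 = 1.772 ft/s

1.77 ft/s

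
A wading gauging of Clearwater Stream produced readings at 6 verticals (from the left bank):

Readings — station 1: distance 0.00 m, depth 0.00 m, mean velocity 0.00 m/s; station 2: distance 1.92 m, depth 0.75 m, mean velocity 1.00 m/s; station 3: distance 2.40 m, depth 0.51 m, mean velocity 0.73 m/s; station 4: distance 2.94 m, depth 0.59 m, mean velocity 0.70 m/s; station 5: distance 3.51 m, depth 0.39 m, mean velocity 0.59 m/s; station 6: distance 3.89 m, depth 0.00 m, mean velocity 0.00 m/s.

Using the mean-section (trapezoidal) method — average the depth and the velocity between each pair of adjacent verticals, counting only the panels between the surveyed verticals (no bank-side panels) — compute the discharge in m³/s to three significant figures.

1.04 m³/s

Panel 1-2: Δb = 1.92 m, d̄ = (0.00+0.75)/2 = 0.375, v̄ = (0.00+1.00)/2 = 0.5 → q = 1.92×0.375×0.5 = 0.3600 m³/s
Panel 2-3: Δb = 0.48 m, d̄ = (0.75+0.51)/2 = 0.63, v̄ = (1.00+0.73)/2 = 0.865 → q = 0.48×0.63×0.865 = 0.2616 m³/s
Panel 3-4: Δb = 0.54 m, d̄ = (0.51+0.59)/2 = 0.55, v̄ = (0.73+0.70)/2 = 0.715 → q = 0.54×0.55×0.715 = 0.2124 m³/s
Panel 4-5: Δb = 0.57 m, d̄ = (0.59+0.39)/2 = 0.49, v̄ = (0.70+0.59)/2 = 0.645 → q = 0.57×0.49×0.645 = 0.1801 m³/s
Panel 5-6: Δb = 0.38 m, d̄ = (0.39+0.00)/2 = 0.195, v̄ = (0.59+0.00)/2 = 0.295 → q = 0.38×0.195×0.295 = 0.02186 m³/s
Q = Σ q = 1.036 m³/s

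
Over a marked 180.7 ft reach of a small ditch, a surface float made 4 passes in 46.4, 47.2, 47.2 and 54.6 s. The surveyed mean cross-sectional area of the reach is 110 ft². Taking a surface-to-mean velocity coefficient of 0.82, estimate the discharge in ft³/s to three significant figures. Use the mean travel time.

t̄ = (46.4 + 47.2 + 47.2 + 54.6) / 4 = 48.85 s
v_surface = L / t̄ = 180.7 / 48.85 = 3.699 ft/s
v_mean = 0.82 × 3.699 = 3.033 ft/s
Q = A × v_mean = 110 × 3.033 = 333.7 ft³/s

334 ft³/s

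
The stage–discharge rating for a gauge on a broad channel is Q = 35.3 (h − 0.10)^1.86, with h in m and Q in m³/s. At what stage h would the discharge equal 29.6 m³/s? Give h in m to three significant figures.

h − h₀ = (Q/C)^(1/b) = (29.6/35.3)^(1/1.86) = 0.9097 m
h = 0.10 + 0.9097 = 1.010 m

1.01 m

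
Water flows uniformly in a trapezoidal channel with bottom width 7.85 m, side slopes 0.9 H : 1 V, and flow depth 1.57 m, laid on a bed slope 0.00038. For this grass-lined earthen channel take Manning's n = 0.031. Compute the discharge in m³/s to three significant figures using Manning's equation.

A = (b + z·y)·y = (7.85 + 0.9×1.57)×1.57 = 14.54 m²
P = b + 2y√(1+z²) = 7.85 + 2×1.57×√(1+0.9²) = 12.07 m
R = A/P = 14.54/12.07 = 1.204 m
Q = (1/n)·A·R^(2/3)·S^(1/2) = (1/0.031) × 14.54 × 1.204^(2/3) × 0.00038^(1/2) = 10.35 m³/s

10.4 m³/s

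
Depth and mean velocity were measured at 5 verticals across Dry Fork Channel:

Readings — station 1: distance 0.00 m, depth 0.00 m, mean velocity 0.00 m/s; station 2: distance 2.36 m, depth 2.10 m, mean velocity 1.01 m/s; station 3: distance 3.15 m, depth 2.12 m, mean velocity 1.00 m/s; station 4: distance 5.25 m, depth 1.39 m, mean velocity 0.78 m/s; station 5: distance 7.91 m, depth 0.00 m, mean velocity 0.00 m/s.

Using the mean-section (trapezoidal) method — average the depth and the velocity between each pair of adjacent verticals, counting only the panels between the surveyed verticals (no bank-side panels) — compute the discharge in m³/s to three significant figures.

Panel 1-2: Δb = 2.36 m, d̄ = (0.00+2.10)/2 = 1.05, v̄ = (0.00+1.01)/2 = 0.505 → q = 2.36×1.05×0.505 = 1.251 m³/s
Panel 2-3: Δb = 0.79 m, d̄ = (2.10+2.12)/2 = 2.11, v̄ = (1.01+1.00)/2 = 1.005 → q = 0.79×2.11×1.005 = 1.675 m³/s
Panel 3-4: Δb = 2.1 m, d̄ = (2.12+1.39)/2 = 1.755, v̄ = (1.00+0.78)/2 = 0.89 → q = 2.1×1.755×0.89 = 3.280 m³/s
Panel 4-5: Δb = 2.66 m, d̄ = (1.39+0.00)/2 = 0.695, v̄ = (0.78+0.00)/2 = 0.39 → q = 2.66×0.695×0.39 = 0.7210 m³/s
Q = Σ q = 6.928 m³/s

6.93 m³/s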